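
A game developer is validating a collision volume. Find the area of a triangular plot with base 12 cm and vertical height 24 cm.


Shape: triangle
Base b = 12 cm, Height h = 24 cm
Formula: A = (1/2) * b * h
A = 0.5 * 12 * 24
A = 0.5 * 288
A = 144
144 cm^2


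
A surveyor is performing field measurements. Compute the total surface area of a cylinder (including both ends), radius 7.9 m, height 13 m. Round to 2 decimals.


Shape: closed cylinder
Radius r = 7.9 m, Height h = 13 m
Formula: SA = 2*pi*r^2 + 2*pi*r*h = 2*pi*r*(r + h)
r + h = 20.9
2 * r * (r + h) = 2 * 7.9 * 20.9 = 330.22
SA = 330.22 * pi
SA = 1037.42
1037.42 m^2


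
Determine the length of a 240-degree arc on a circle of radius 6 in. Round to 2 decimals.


Shape: circular arc
Radius r = 6 in, Angle = 240 degrees
Formula: L = (angle/360) * 2 * pi * r
2 * pi * r = 12 * pi
L = (240/360) * 12 * pi
L = 8 * pi
L = 25.13
25.13 in


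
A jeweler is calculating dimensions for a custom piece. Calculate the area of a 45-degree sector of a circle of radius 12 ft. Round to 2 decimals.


Shape: circular sector
Radius r = 12 ft, Angle = 45 degrees
Formula: A = (angle/360) * pi * r^2
r^2 = 144
Fraction of circle = 45/360
A = (45/360) * pi * 144
A = 18 * pi
A = 56.55
56.55 ft^2


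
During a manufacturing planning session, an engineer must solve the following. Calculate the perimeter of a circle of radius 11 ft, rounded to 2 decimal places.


Shape: circle
Radius r = 11 ft
Formula: C = 2 * pi * r
C = 2 * pi * 11
C = 22 * pi
C = 69.12
69.12 ft


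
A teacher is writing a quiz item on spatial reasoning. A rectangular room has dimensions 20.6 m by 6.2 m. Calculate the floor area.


Shape: rectangle
Length l = 20.6 m, Width w = 6.2 m
Formula: A = l * w
A = 20.6 * 6.2
A = 127.72
127.72 m^2


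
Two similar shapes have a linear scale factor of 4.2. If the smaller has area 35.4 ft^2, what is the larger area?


Linear scale factor k = 4.2
Original area = 35.4 ft^2
Rule: under a linear scaling by k, areas scale by k^2.
k^2 = 4.2^2 = 17.64
New area = 35.4 * 17.64
New area = 624.456
624.456 ft^2


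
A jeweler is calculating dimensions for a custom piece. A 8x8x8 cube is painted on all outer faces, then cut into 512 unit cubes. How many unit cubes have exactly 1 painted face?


Large cube: 8 x 8 x 8, cut into unit cubes.
n = 8, so n - 2 = 6
Cubes with 1 painted face lie in the interior of each face.
A cube has 6 faces; each contributes (n - 2)^2 = 36 such cubes.
Count = 6 * 36 = 216
216 unit cubes


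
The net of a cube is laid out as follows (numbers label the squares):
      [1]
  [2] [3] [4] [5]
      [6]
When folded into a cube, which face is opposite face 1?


Net: cross layout. Take square 3 as the base (bottom).
Fold the four squares in the horizontal row up around 3: 2 -> left, 4 -> right, 5 wraps to the top.
Fold 1 and 6 up from 3: 1 -> back, 6 -> front.
Opposite pairs are therefore: (1, 6), (2, 4), (3, 5).
Face 1 is opposite face 6.
face 6


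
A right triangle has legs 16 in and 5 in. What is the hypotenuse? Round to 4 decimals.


Shape: right triangle
Legs a = 16 in, b = 5 in
Formula: c = sqrt(a^2 + b^2)
a^2 = 256, b^2 = 25
a^2 + b^2 = 281
c = sqrt(281)
c = 16.7631
16.7631 in


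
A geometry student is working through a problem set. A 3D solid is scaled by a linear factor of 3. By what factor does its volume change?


Linear scale factor k = 3
Rule: under a linear scaling by k, volumes scale by k^3.
k^3 = 3 * 3 * 3
k^3 = 9 * 3
k^3 = 27
Volume scales by a factor of 27.
27 (dimensionless)


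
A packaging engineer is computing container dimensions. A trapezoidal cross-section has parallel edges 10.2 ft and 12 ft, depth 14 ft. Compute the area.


Shape: trapezoid
Parallel sides a = 10.2 ft, b = 12 ft; Height h = 14 ft
Formula: A = (a + b) * h / 2
a + b = 10.2 + 12 = 22.2
A = 22.2 * 14 / 2
A = 310.8 / 2
A = 155.4
155.4 ft^2


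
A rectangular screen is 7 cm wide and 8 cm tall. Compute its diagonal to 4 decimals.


Shape: rectangle (diagonal via Pythagoras)
Sides: 7 cm and 8 cm
Formula: d = sqrt(l^2 + w^2)
l^2 = 49, w^2 = 64
l^2 + w^2 = 113
d = sqrt(113)
d = 10.6301
10.6301 cm


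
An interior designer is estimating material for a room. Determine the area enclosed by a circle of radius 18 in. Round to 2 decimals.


Shape: circle
Radius r = 18 in
Formula: A = pi * r^2
r^2 = 18^2 = 324
A = pi * 324
A = 1017.88
1017.88 in^2


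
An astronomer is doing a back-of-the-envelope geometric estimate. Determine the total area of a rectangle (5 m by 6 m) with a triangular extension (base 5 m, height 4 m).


Composite shape: rectangle + triangle
Rectangle area = 5 * 6 = 30
Triangle area = 0.5 * 5 * 4 = 10
Total = 30 + 10
Total = 40
40 m^2


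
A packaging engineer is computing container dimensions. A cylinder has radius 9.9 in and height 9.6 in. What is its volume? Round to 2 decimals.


Shape: cylinder
Radius r = 9.9 in, Height h = 9.6 in
Formula: V = pi * r^2 * h
r^2 = 98.01
V = pi * 98.01 * 9.6
V = 940.896 * pi
V = 2955.91
2955.91 in^3


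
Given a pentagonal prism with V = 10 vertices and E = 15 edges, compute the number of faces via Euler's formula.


Polyhedron: pentagonal prism
Euler's formula for convex polyhedra: V - E + F = 2
Given: V = 10 vertices and E = 15 edges
Solve for F:
F = 2 + E - V = 2 + 15 - 10 = 7
7 faces


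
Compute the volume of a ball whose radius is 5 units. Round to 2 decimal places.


Shape: sphere
Radius r = 5 units
Formula: V = (4/3) * pi * r^3
r^3 = 125
(4/3) * 125 = 166.666667
V = 166.666667 * pi
V = 523.6
523.6 units^3


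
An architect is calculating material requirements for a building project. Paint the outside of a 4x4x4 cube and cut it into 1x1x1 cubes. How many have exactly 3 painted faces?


Large cube: 4 x 4 x 4, cut into unit cubes.
Cubes with 3 painted faces are at the corners. A cube always has 8 corners.
Count = 8
8 unit cubes


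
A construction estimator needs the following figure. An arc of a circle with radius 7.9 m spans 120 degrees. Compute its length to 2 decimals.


Shape: circular arc
Radius r = 7.9 m, Angle = 120 degrees
Formula: L = (angle/360) * 2 * pi * r
2 * pi * r = 15.8 * pi
L = (120/360) * 15.8 * pi
L = 5.266667 * pi
L = 16.55
16.55 m


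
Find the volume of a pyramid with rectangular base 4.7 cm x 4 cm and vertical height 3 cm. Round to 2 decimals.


Shape: rectangular pyramid
Base: 4.7 cm x 4 cm, Height h = 3 cm
Formula: V = (1/3) * base_area * h
base_area = 4.7 * 4 = 18.8
base_area * h = 18.8 * 3 = 56.4
V = 56.4 / 3
V = 18.8
18.8 cm^3


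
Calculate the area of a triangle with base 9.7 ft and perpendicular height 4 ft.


Shape: triangle
Base b = 9.7 ft, Height h = 4 ft
Formula: A = (1/2) * b * h
A = 0.5 * 9.7 * 4
A = 0.5 * 38.8
A = 19.4
19.4 ft^2


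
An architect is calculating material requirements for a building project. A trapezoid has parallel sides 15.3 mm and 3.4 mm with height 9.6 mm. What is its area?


Shape: trapezoid
Parallel sides a = 15.3 mm, b = 3.4 mm; Height h = 9.6 mm
Formula: A = (a + b) * h / 2
a + b = 15.3 + 3.4 = 18.7
A = 18.7 * 9.6 / 2
A = 179.52 / 2
A = 89.76
89.76 mm^2


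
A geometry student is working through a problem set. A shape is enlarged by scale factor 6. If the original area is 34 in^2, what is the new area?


Linear scale factor k = 6
Original area = 34 in^2
Rule: under a linear scaling by k, areas scale by k^2.
k^2 = 6^2 = 36
New area = 34 * 36
New area = 1224
1224 in^2


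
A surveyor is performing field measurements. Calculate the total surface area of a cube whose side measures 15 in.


Shape: cube
Side s = 15 in
A cube has 6 square faces.
Formula: SA = 6 * s^2
s^2 = 225
SA = 6 * 225
SA = 1350
1350 in^2


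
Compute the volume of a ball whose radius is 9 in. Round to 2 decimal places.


Shape: sphere
Radius r = 9 in
Formula: V = (4/3) * pi * r^3
r^3 = 729
(4/3) * 729 = 972
V = 972 * pi
V = 3053.63
3053.63 in^3


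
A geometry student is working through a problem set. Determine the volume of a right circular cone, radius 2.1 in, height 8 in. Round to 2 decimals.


Shape: cone
Radius r = 2.1 in, Height h = 8 in
Formula: V = (1/3) * pi * r^2 * h
r^2 = 4.41
pi * r^2 * h = pi * 4.41 * 8 = 35.28 * pi
V = 35.28 * pi / 3
V = 36.95
36.95 in^3


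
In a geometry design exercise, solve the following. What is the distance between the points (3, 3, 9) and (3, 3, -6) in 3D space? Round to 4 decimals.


3D distance between two points
P1 = (3, 3, 9), P2 = (3, 3, -6)
Formula: d = sqrt((x2-x1)^2 + (y2-y1)^2 + (z2-z1)^2)
dx = 3 - 3 = 0
dy = 3 - 3 = 0
dz = -6 - 9 = -15
dx^2 + dy^2 + dz^2 = 0 + 0 + 225 = 225
d = sqrt(225)
d = 15.0
15 units


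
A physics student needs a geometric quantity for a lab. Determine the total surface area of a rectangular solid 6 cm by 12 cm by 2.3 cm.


Shape: rectangular prism
l = 6 cm, w = 12 cm, h = 2.3 cm
Formula: SA = 2(lw + lh + wh)
lw = 72, lh = 13.8, wh = 27.6
lw + lh + wh = 113.4
SA = 2 * 113.4
SA = 226.8
226.8 cm^2


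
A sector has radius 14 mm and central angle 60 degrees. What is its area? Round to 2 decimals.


Shape: circular sector
Radius r = 14 mm, Angle = 60 degrees
Formula: A = (angle/360) * pi * r^2
r^2 = 196
Fraction of circle = 60/360
A = (60/360) * pi * 196
A = 32.666667 * pi
A = 102.63
102.63 mm^2


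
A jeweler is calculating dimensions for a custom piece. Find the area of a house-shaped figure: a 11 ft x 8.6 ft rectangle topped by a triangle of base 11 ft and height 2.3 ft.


Composite shape: rectangle + triangle
Rectangle area = 11 * 8.6 = 94.6
Triangle area = 0.5 * 11 * 2.3 = 12.65
Total = 94.6 + 12.65
Total = 107.25
107.25 ft^2


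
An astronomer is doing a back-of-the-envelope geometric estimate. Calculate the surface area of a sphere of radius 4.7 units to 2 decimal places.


Shape: sphere
Radius r = 4.7 units
Formula: SA = 4 * pi * r^2
r^2 = 22.09
SA = 4 * pi * 22.09
SA = 88.36 * pi
SA = 277.59
277.59 units^2


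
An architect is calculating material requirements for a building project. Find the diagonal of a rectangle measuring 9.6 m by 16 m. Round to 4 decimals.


Shape: rectangle (diagonal via Pythagoras)
Sides: 9.6 m and 16 m
Formula: d = sqrt(l^2 + w^2)
l^2 = 92.16, w^2 = 256
l^2 + w^2 = 348.16
d = sqrt(348.16)
d = 18.659
18.659 m


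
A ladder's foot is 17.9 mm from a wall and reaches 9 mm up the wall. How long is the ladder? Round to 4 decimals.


Shape: right triangle
Legs a = 17.9 mm, b = 9 mm
Formula: c = sqrt(a^2 + b^2)
a^2 = 320.41, b^2 = 81
a^2 + b^2 = 401.41
c = sqrt(401.41)
c = 20.0352
20.0352 mm


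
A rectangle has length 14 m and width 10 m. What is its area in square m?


Shape: rectangle
Length l = 14 m, Width w = 10 m
Formula: A = l * w
A = 14 * 10
A = 140
140 m^2


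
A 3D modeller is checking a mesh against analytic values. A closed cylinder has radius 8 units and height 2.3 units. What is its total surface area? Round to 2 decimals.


Shape: closed cylinder
Radius r = 8 units, Height h = 2.3 units
Formula: SA = 2*pi*r^2 + 2*pi*r*h = 2*pi*r*(r + h)
r + h = 10.3
2 * r * (r + h) = 2 * 8 * 10.3 = 164.8
SA = 164.8 * pi
SA = 517.73
517.73 units^2


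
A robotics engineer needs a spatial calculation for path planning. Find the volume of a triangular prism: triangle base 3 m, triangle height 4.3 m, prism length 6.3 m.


Shape: triangular prism
Triangle base = 3 m, triangle height = 4.3 m, prism length L = 6.3 m
Formula: V = (1/2 * b * h_tri) * L
Cross-section area = 0.5 * 3 * 4.3 = 6.45
V = 6.45 * 6.3
V = 40.635
40.635 m^3


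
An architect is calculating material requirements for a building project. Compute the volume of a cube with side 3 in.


Shape: cube
Side s = 3 in
Formula: V = s^3
V = 3 * 3 * 3
V = 9 * 3
V = 27
27 in^3


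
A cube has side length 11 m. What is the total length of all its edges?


Shape: cube
Side s = 11 m
A cube has 12 edges, all equal.
Formula: total edge length = 12 * s
Total = 12 * 11
Total = 132
132 m


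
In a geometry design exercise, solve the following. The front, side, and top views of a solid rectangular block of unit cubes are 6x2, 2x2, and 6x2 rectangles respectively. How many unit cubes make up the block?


Orthographic views of a solid rectangular block:
Front view 6 x 2 -> length = 6, height = 2
Side view 2 x 2 -> width = 2, height = 2 (consistent)
Top view 6 x 2 -> confirms length = 6, width = 2
The block is 6 x 2 x 2.
Total unit cubes = 6 * 2 * 2 = 24
24 unit cubes


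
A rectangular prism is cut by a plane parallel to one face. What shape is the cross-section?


Solid: rectangular prism
Cutting plane: parallel to one face
Visualize the intersection of the plane with the solid's surface.
The boundary of the cut region is a rectangle.
rectangle


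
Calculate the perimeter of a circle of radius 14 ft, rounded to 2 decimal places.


Shape: circle
Radius r = 14 ft
Formula: C = 2 * pi * r
C = 2 * pi * 14
C = 28 * pi
C = 87.96
87.96 ft


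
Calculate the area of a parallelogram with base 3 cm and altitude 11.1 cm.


Shape: parallelogram
Base b = 3 cm, Height h = 11.1 cm
Formula: A = b * h
A = 3 * 11.1
A = 33.3
33.3 cm^2


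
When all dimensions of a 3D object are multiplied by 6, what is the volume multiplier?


Linear scale factor k = 6
Rule: under a linear scaling by k, volumes scale by k^3.
k^3 = 6 * 6 * 6
k^3 = 36 * 6
k^3 = 216
Volume scales by a factor of 216.
216 (dimensionless)


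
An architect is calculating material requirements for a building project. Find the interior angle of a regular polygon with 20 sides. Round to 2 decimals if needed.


Shape: regular icosagon (20 sides)
Formula: interior angle = (n - 2) * 180 / n
(n - 2) = 18
(n - 2) * 180 = 3240
angle = 3240 / 20
angle = 162
162 degrees


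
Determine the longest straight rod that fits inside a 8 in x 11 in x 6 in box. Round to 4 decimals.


Shape: rectangular box (space diagonal)
l = 8 in, w = 11 in, h = 6 in
Visualize: the diagonal of the base, then a right triangle with that diagonal and the height.
Formula: d = sqrt(l^2 + w^2 + h^2)
l^2 + w^2 + h^2 = 64 + 121 + 36 = 221
d = sqrt(221)
d = 14.8661
14.8661 in


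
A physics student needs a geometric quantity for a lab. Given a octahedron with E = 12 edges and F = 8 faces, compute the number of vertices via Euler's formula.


Polyhedron: octahedron
Euler's formula for convex polyhedra: V - E + F = 2
Given: E = 12 edges and F = 8 faces
Solve for V:
V = 2 + E - F = 2 + 12 - 8 = 6
6 vertices


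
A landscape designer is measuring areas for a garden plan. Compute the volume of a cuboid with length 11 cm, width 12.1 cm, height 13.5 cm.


Shape: rectangular prism
l = 11 cm, w = 12.1 cm, h = 13.5 cm
Formula: V = l * w * h
V = 11 * 12.1 * 13.5
V = 133.1 * 13.5
V = 1796.85
1796.85 cm^3


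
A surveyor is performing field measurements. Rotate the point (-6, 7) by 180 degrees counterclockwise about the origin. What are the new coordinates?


Transformation: rotation about the origin
Original point: (-6, 7)
Rule for 180 deg: (x, y) -> (-x, -y)
Apply: (-6, 7) -> (6, -7)
(6, -7)


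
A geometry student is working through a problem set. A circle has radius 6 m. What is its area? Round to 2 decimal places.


Shape: circle
Radius r = 6 m
Formula: A = pi * r^2
r^2 = 6^2 = 36
A = pi * 36
A = 113.1
113.1 m^2


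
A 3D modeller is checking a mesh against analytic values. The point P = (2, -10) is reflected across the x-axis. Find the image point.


Transformation: reflection
Original point: (2, -10)
Rule for reflection over the x-axis: (x, y) -> (x, -y)
Apply: (2, -10) -> (2, 10)
(2, 10)


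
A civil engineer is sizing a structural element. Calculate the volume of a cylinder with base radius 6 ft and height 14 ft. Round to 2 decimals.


Shape: cylinder
Radius r = 6 ft, Height h = 14 ft
Formula: V = pi * r^2 * h
r^2 = 36
V = pi * 36 * 14
V = 504 * pi
V = 1583.36
1583.36 ft^3


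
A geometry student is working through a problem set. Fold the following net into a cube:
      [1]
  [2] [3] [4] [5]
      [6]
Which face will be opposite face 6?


Net: cross layout. Take square 3 as the base (bottom).
Fold the four squares in the horizontal row up around 3: 2 -> left, 4 -> right, 5 wraps to the top.
Fold 1 and 6 up from 3: 1 -> back, 6 -> front.
Opposite pairs are therefore: (1, 6), (2, 4), (3, 5).
Face 6 is opposite face 1.
face 1


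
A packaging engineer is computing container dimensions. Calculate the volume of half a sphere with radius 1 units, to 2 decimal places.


Shape: hemisphere (half of a sphere)
Radius r = 1 units
Formula: V = (1/2) * (4/3) * pi * r^3 = (2/3) * pi * r^3
r^3 = 1
(2/3) * 1 = 0.666667
V = 0.666667 * pi
V = 2.09
2.09 units^3


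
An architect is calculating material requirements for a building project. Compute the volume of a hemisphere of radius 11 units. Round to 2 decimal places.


Shape: hemisphere (half of a sphere)
Radius r = 11 units
Formula: V = (1/2) * (4/3) * pi * r^3 = (2/3) * pi * r^3
r^3 = 1331
(2/3) * 1331 = 887.333333
V = 887.333333 * pi
V = 2787.64
2787.64 units^3


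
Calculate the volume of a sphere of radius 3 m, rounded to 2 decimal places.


Shape: sphere
Radius r = 3 m
Formula: V = (4/3) * pi * r^3
r^3 = 27
(4/3) * 27 = 36
V = 36 * pi
V = 113.1
113.1 m^3


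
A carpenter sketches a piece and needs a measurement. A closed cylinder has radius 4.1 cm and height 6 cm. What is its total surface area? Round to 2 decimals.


Shape: closed cylinder
Radius r = 4.1 cm, Height h = 6 cm
Formula: SA = 2*pi*r^2 + 2*pi*r*h = 2*pi*r*(r + h)
r + h = 10.1
2 * r * (r + h) = 2 * 4.1 * 10.1 = 82.82
SA = 82.82 * pi
SA = 260.19
260.19 cm^2


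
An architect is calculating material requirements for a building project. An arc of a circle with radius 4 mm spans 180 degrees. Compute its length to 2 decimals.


Shape: circular arc
Radius r = 4 mm, Angle = 180 degrees
Formula: L = (angle/360) * 2 * pi * r
2 * pi * r = 8 * pi
L = (180/360) * 8 * pi
L = 4 * pi
L = 12.57
12.57 mm


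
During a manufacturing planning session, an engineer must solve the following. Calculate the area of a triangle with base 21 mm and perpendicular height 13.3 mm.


Shape: triangle
Base b = 21 mm, Height h = 13.3 mm
Formula: A = (1/2) * b * h
A = 0.5 * 21 * 13.3
A = 0.5 * 279.3
A = 139.65
139.65 mm^2


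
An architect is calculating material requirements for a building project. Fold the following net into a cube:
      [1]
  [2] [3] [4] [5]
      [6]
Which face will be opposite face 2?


Net: cross layout. Take square 3 as the base (bottom).
Fold the four squares in the horizontal row up around 3: 2 -> left, 4 -> right, 5 wraps to the top.
Fold 1 and 6 up from 3: 1 -> back, 6 -> front.
Opposite pairs are therefore: (1, 6), (2, 4), (3, 5).
Face 2 is opposite face 4.
face 4


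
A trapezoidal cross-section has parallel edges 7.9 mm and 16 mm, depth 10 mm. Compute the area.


Shape: trapezoid
Parallel sides a = 7.9 mm, b = 16 mm; Height h = 10 mm
Formula: A = (a + b) * h / 2
a + b = 7.9 + 16 = 23.9
A = 23.9 * 10 / 2
A = 239 / 2
A = 119.5
119.5 mm^2


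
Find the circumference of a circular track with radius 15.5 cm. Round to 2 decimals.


Shape: circle
Radius r = 15.5 cm
Formula: C = 2 * pi * r
C = 2 * pi * 15.5
C = 31 * pi
C = 97.39
97.39 cm


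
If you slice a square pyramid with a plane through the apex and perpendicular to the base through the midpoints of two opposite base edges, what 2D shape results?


Solid: square pyramid
Cutting plane: through the apex and perpendicular to the base through the midpoints of two opposite base edges
Visualize the intersection of the plane with the solid's surface.
The boundary of the cut region is a isosceles triangle.
isosceles triangle


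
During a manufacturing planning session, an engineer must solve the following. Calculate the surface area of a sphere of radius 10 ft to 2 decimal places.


Shape: sphere
Radius r = 10 ft
Formula: SA = 4 * pi * r^2
r^2 = 100
SA = 4 * pi * 100
SA = 400 * pi
SA = 1256.64
1256.64 ft^2


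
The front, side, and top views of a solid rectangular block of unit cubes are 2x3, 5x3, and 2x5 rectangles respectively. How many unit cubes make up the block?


Orthographic views of a solid rectangular block:
Front view 2 x 3 -> length = 2, height = 3
Side view 5 x 3 -> width = 5, height = 3 (consistent)
Top view 2 x 5 -> confirms length = 2, width = 5
The block is 2 x 5 x 3.
Total unit cubes = 2 * 5 * 3 = 30
30 unit cubes


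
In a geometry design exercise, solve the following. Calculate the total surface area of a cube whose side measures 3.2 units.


Shape: cube
Side s = 3.2 units
A cube has 6 square faces.
Formula: SA = 6 * s^2
s^2 = 10.24
SA = 6 * 10.24
SA = 61.44
61.44 units^2


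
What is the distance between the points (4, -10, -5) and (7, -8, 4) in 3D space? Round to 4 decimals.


3D distance between two points
P1 = (4, -10, -5), P2 = (7, -8, 4)
Formula: d = sqrt((x2-x1)^2 + (y2-y1)^2 + (z2-z1)^2)
dx = 7 - 4 = 3
dy = -8 - -10 = 2
dz = 4 - -5 = 9
dx^2 + dy^2 + dz^2 = 9 + 4 + 81 = 94
d = sqrt(94)
d = 9.6954
9.6954 units


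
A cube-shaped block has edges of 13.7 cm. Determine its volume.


Shape: cube
Side s = 13.7 cm
Formula: V = s^3
V = 13.7 * 13.7 * 13.7
V = 187.69 * 13.7
V = 2571.353
2571.353 cm^3


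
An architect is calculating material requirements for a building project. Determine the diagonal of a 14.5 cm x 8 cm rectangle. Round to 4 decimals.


Shape: rectangle (diagonal via Pythagoras)
Sides: 14.5 cm and 8 cm
Formula: d = sqrt(l^2 + w^2)
l^2 = 210.25, w^2 = 64
l^2 + w^2 = 274.25
d = sqrt(274.25)
d = 16.5605
16.5605 cm


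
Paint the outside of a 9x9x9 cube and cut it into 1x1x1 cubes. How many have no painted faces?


Large cube: 9 x 9 x 9, cut into unit cubes.
n = 9, so n - 2 = 7
Unpainted cubes form the interior (n - 2)^3 block.
(n - 2)^3 = 7^3 = 343
343 unit cubes


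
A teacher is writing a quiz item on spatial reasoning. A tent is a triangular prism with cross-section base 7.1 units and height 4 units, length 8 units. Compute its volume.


Shape: triangular prism
Triangle base = 7.1 units, triangle height = 4 units, prism length L = 8 units
Formula: V = (1/2 * b * h_tri) * L
Cross-section area = 0.5 * 7.1 * 4 = 14.2
V = 14.2 * 8
V = 113.6
113.6 units^3


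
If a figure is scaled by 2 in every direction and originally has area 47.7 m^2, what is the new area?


Linear scale factor k = 2
Original area = 47.7 m^2
Rule: under a linear scaling by k, areas scale by k^2.
k^2 = 2^2 = 4
New area = 47.7 * 4
New area = 190.8
190.8 m^2


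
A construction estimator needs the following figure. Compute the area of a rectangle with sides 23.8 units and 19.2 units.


Shape: rectangle
Length l = 23.8 units, Width w = 19.2 units
Formula: A = l * w
A = 23.8 * 19.2
A = 456.96
456.96 units^2


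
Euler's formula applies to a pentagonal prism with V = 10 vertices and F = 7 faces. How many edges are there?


Polyhedron: pentagonal prism
Euler's formula for convex polyhedra: V - E + F = 2
Given: V = 10 vertices and F = 7 faces
Solve for E:
E = V + F - 2 = 10 + 7 - 2 = 15
15 edges


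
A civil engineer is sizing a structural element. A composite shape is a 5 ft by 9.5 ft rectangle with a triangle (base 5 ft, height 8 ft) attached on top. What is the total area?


Composite shape: rectangle + triangle
Rectangle area = 5 * 9.5 = 47.5
Triangle area = 0.5 * 5 * 8 = 20
Total = 47.5 + 20
Total = 67.5
67.5 ft^2


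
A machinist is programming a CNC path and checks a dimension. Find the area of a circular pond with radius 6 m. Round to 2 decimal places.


Shape: circle
Radius r = 6 m
Formula: A = pi * r^2
r^2 = 6^2 = 36
A = pi * 36
A = 113.1
113.1 m^2


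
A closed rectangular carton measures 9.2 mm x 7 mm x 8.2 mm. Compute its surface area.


Shape: rectangular prism
l = 9.2 mm, w = 7 mm, h = 8.2 mm
Formula: SA = 2(lw + lh + wh)
lw = 64.4, lh = 75.44, wh = 57.4
lw + lh + wh = 197.24
SA = 2 * 197.24
SA = 394.48
394.48 mm^2


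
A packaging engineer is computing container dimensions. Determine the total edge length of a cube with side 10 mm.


Shape: cube
Side s = 10 mm
A cube has 12 edges, all equal.
Formula: total edge length = 12 * s
Total = 12 * 10
Total = 120
120 mm


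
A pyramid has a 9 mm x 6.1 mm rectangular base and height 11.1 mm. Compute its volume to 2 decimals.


Shape: rectangular pyramid
Base: 9 mm x 6.1 mm, Height h = 11.1 mm
Formula: V = (1/3) * base_area * h
base_area = 9 * 6.1 = 54.9
base_area * h = 54.9 * 11.1 = 609.39
V = 609.39 / 3
V = 203.13
203.13 mm^3


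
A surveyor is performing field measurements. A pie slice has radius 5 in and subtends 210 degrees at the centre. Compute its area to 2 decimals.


Shape: circular sector
Radius r = 5 in, Angle = 210 degrees
Formula: A = (angle/360) * pi * r^2
r^2 = 25
Fraction of circle = 210/360
A = (210/360) * pi * 25
A = 14.583333 * pi
A = 45.81
45.81 in^2


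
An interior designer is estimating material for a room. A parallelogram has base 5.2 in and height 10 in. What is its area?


Shape: parallelogram
Base b = 5.2 in, Height h = 10 in
Formula: A = b * h
A = 5.2 * 10
A = 52
52 in^2


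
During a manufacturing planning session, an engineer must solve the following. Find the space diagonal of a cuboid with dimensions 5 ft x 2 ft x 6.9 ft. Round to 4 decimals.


Shape: rectangular box (space diagonal)
l = 5 ft, w = 2 ft, h = 6.9 ft
Visualize: the diagonal of the base, then a right triangle with that diagonal and the height.
Formula: d = sqrt(l^2 + w^2 + h^2)
l^2 + w^2 + h^2 = 25 + 4 + 47.61 = 76.61
d = sqrt(76.61)
d = 8.7527
8.7527 ft


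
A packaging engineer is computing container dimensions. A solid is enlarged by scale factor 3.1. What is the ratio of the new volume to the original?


Linear scale factor k = 3.1
Rule: under a linear scaling by k, volumes scale by k^3.
k^3 = 3.1 * 3.1 * 3.1
k^3 = 9.61 * 3.1
k^3 = 29.791
Volume scales by a factor of 29.791.
29.791 (dimensionless)


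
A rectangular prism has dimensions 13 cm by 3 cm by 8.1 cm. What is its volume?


Shape: rectangular prism
l = 13 cm, w = 3 cm, h = 8.1 cm
Formula: V = l * w * h
V = 13 * 3 * 8.1
V = 39 * 8.1
V = 315.9
315.9 cm^3


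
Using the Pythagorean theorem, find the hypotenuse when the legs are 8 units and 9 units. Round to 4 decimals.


Shape: right triangle
Legs a = 8 units, b = 9 units
Formula: c = sqrt(a^2 + b^2)
a^2 = 64, b^2 = 81
a^2 + b^2 = 145
c = sqrt(145)
c = 12.0416
12.0416 units


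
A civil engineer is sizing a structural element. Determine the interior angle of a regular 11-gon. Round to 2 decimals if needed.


Shape: regular hendecagon (11 sides)
Formula: interior angle = (n - 2) * 180 / n
(n - 2) = 9
(n - 2) * 180 = 1620
angle = 1620 / 11
angle = 147.27
147.27 degrees


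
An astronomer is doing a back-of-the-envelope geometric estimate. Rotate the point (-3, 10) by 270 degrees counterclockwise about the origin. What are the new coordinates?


Transformation: rotation about the origin
Original point: (-3, 10)
Rule for 270 deg counterclockwise: (x, y) -> (y, -x)
Apply: (-3, 10) -> (10, 3)
(10, 3)


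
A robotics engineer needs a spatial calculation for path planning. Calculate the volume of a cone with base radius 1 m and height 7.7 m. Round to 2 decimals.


Shape: cone
Radius r = 1 m, Height h = 7.7 m
Formula: V = (1/3) * pi * r^2 * h
r^2 = 1
pi * r^2 * h = pi * 1 * 7.7 = 7.7 * pi
V = 7.7 * pi / 3
V = 8.06
8.06 m^3


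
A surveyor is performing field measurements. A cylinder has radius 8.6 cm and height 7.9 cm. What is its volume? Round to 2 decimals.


Shape: cylinder
Radius r = 8.6 cm, Height h = 7.9 cm
Formula: V = pi * r^2 * h
r^2 = 73.96
V = pi * 73.96 * 7.9
V = 584.284 * pi
V = 1835.58
1835.58 cm^3


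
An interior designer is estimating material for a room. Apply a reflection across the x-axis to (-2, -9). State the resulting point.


Transformation: reflection
Original point: (-2, -9)
Rule for reflection over the x-axis: (x, y) -> (x, -y)
Apply: (-2, -9) -> (-2, 9)
(-2, 9)


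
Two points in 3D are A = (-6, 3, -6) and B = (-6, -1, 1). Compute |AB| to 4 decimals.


3D distance between two points
P1 = (-6, 3, -6), P2 = (-6, -1, 1)
Formula: d = sqrt((x2-x1)^2 + (y2-y1)^2 + (z2-z1)^2)
dx = -6 - -6 = 0
dy = -1 - 3 = -4
dz = 1 - -6 = 7
dx^2 + dy^2 + dz^2 = 0 + 16 + 49 = 65
d = sqrt(65)
d = 8.0623
8.0623 units


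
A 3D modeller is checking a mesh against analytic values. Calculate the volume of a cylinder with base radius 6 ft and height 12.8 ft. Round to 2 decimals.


Shape: cylinder
Radius r = 6 ft, Height h = 12.8 ft
Formula: V = pi * r^2 * h
r^2 = 36
V = pi * 36 * 12.8
V = 460.8 * pi
V = 1447.65
1447.65 ft^3


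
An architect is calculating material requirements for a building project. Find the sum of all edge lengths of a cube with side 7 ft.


Shape: cube
Side s = 7 ft
A cube has 12 edges, all equal.
Formula: total edge length = 12 * s
Total = 12 * 7
Total = 84
84 ft


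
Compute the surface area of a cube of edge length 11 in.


Shape: cube
Side s = 11 in
A cube has 6 square faces.
Formula: SA = 6 * s^2
s^2 = 121
SA = 6 * 121
SA = 726
726 in^2


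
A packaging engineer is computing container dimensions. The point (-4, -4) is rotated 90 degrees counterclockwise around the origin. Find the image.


Transformation: rotation about the origin
Original point: (-4, -4)
Rule for 90 deg counterclockwise: (x, y) -> (-y, x)
Apply: (-4, -4) -> (4, -4)
(4, -4)


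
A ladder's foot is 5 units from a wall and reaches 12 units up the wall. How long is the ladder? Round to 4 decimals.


Shape: right triangle
Legs a = 5 units, b = 12 units
Formula: c = sqrt(a^2 + b^2)
a^2 = 25, b^2 = 144
a^2 + b^2 = 169
c = sqrt(169)
c = 13.0
13 units


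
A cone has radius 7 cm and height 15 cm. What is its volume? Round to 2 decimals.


Shape: cone
Radius r = 7 cm, Height h = 15 cm
Formula: V = (1/3) * pi * r^2 * h
r^2 = 49
pi * r^2 * h = pi * 49 * 15 = 735 * pi
V = 735 * pi / 3
V = 769.69
769.69 cm^3


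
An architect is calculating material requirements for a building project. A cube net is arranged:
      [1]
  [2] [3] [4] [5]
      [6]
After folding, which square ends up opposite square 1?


Net: cross layout. Take square 3 as the base (bottom).
Fold the four squares in the horizontal row up around 3: 2 -> left, 4 -> right, 5 wraps to the top.
Fold 1 and 6 up from 3: 1 -> back, 6 -> front.
Opposite pairs are therefore: (1, 6), (2, 4), (3, 5).
Face 1 is opposite face 6.
face 6


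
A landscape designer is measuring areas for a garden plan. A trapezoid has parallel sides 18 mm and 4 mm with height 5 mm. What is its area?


Shape: trapezoid
Parallel sides a = 18 mm, b = 4 mm; Height h = 5 mm
Formula: A = (a + b) * h / 2
a + b = 18 + 4 = 22
A = 22 * 5 / 2
A = 110 / 2
A = 55
55 mm^2


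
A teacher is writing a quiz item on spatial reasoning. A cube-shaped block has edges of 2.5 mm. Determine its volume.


Shape: cube
Side s = 2.5 mm
Formula: V = s^3
V = 2.5 * 2.5 * 2.5
V = 6.25 * 2.5
V = 15.625
15.625 mm^3


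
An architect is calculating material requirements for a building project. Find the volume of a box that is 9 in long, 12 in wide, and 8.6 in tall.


Shape: rectangular prism
l = 9 in, w = 12 in, h = 8.6 in
Formula: V = l * w * h
V = 9 * 12 * 8.6
V = 108 * 8.6
V = 928.8
928.8 in^3


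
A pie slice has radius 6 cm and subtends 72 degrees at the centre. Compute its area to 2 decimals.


Shape: circular sector
Radius r = 6 cm, Angle = 72 degrees
Formula: A = (angle/360) * pi * r^2
r^2 = 36
Fraction of circle = 72/360
A = (72/360) * pi * 36
A = 7.2 * pi
A = 22.62
22.62 cm^2


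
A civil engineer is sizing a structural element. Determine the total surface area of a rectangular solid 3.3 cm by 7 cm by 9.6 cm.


Shape: rectangular prism
l = 3.3 cm, w = 7 cm, h = 9.6 cm
Formula: SA = 2(lw + lh + wh)
lw = 23.1, lh = 31.68, wh = 67.2
lw + lh + wh = 121.98
SA = 2 * 121.98
SA = 243.96
243.96 cm^2


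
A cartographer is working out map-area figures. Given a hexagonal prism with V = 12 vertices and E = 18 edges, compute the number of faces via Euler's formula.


Polyhedron: hexagonal prism
Euler's formula for convex polyhedra: V - E + F = 2
Given: V = 12 vertices and E = 18 edges
Solve for F:
F = 2 + E - V = 2 + 18 - 12 = 8
8 faces


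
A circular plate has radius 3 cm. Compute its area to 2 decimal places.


Shape: circle
Radius r = 3 cm
Formula: A = pi * r^2
r^2 = 3^2 = 9
A = pi * 9
A = 28.27
28.27 cm^2


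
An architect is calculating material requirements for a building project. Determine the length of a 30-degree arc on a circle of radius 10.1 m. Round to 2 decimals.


Shape: circular arc
Radius r = 10.1 m, Angle = 30 degrees
Formula: L = (angle/360) * 2 * pi * r
2 * pi * r = 20.2 * pi
L = (30/360) * 20.2 * pi
L = 1.683333 * pi
L = 5.29
5.29 m


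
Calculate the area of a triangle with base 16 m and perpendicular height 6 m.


Shape: triangle
Base b = 16 m, Height h = 6 m
Formula: A = (1/2) * b * h
A = 0.5 * 16 * 6
A = 0.5 * 96
A = 48
48 m^2


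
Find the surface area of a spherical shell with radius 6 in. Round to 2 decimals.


Shape: sphere
Radius r = 6 in
Formula: SA = 4 * pi * r^2
r^2 = 36
SA = 4 * pi * 36
SA = 144 * pi
SA = 452.39
452.39 in^2


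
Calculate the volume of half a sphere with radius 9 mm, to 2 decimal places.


Shape: hemisphere (half of a sphere)
Radius r = 9 mm
Formula: V = (1/2) * (4/3) * pi * r^3 = (2/3) * pi * r^3
r^3 = 729
(2/3) * 729 = 486
V = 486 * pi
V = 1526.81
1526.81 mm^3


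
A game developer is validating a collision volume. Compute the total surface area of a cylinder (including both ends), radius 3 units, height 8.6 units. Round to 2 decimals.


Shape: closed cylinder
Radius r = 3 units, Height h = 8.6 units
Formula: SA = 2*pi*r^2 + 2*pi*r*h = 2*pi*r*(r + h)
r + h = 11.6
2 * r * (r + h) = 2 * 3 * 11.6 = 69.6
SA = 69.6 * pi
SA = 218.65
218.65 units^2


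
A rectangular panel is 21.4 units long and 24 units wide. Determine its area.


Shape: rectangle
Length l = 21.4 units, Width w = 24 units
Formula: A = l * w
A = 21.4 * 24
A = 513.6
513.6 units^2


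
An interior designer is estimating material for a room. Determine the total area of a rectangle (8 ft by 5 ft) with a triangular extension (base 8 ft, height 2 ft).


Composite shape: rectangle + triangle
Rectangle area = 8 * 5 = 40
Triangle area = 0.5 * 8 * 2 = 8
Total = 40 + 8
Total = 48
48 ft^2


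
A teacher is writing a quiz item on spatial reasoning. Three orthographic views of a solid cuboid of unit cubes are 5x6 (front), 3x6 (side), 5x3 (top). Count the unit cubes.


Orthographic views of a solid rectangular block:
Front view 5 x 6 -> length = 5, height = 6
Side view 3 x 6 -> width = 3, height = 6 (consistent)
Top view 5 x 3 -> confirms length = 5, width = 3
The block is 5 x 3 x 6.
Total unit cubes = 5 * 3 * 6 = 90
90 unit cubes


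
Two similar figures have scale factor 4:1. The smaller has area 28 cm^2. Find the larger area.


Linear scale factor k = 4
Original area = 28 cm^2
Rule: under a linear scaling by k, areas scale by k^2.
k^2 = 4^2 = 16
New area = 28 * 16
New area = 448
448 cm^2


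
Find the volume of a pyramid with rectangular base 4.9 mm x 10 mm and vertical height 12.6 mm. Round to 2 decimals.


Shape: rectangular pyramid
Base: 4.9 mm x 10 mm, Height h = 12.6 mm
Formula: V = (1/3) * base_area * h
base_area = 4.9 * 10 = 49
base_area * h = 49 * 12.6 = 617.4
V = 617.4 / 3
V = 205.8
205.8 mm^3


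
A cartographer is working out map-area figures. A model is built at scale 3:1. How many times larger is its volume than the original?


Linear scale factor k = 3
Rule: under a linear scaling by k, volumes scale by k^3.
k^3 = 3 * 3 * 3
k^3 = 9 * 3
k^3 = 27
Volume scales by a factor of 27.
27 (dimensionless)


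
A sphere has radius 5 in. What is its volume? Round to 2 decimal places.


Shape: sphere
Radius r = 5 in
Formula: V = (4/3) * pi * r^3
r^3 = 125
(4/3) * 125 = 166.666667
V = 166.666667 * pi
V = 523.6
523.6 in^3


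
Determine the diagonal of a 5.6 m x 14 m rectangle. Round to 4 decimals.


Shape: rectangle (diagonal via Pythagoras)
Sides: 5.6 m and 14 m
Formula: d = sqrt(l^2 + w^2)
l^2 = 31.36, w^2 = 196
l^2 + w^2 = 227.36
d = sqrt(227.36)
d = 15.0785
15.0785 m


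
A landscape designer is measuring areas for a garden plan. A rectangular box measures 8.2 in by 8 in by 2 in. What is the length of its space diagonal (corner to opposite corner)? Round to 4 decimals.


Shape: rectangular box (space diagonal)
l = 8.2 in, w = 8 in, h = 2 in
Visualize: the diagonal of the base, then a right triangle with that diagonal and the height.
Formula: d = sqrt(l^2 + w^2 + h^2)
l^2 + w^2 + h^2 = 67.24 + 64 + 4 = 135.24
d = sqrt(135.24)
d = 11.6293
11.6293 in


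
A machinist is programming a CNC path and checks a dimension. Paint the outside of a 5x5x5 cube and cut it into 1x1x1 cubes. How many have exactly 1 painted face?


Large cube: 5 x 5 x 5, cut into unit cubes.
n = 5, so n - 2 = 3
Cubes with 1 painted face lie in the interior of each face.
A cube has 6 faces; each contributes (n - 2)^2 = 9 such cubes.
Count = 6 * 9 = 54
54 unit cubes


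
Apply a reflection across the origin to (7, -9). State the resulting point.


Transformation: reflection
Original point: (7, -9)
Rule for reflection through the origin: (x, y) -> (-x, -y)
Apply: (7, -9) -> (-7, 9)
(-7, 9)


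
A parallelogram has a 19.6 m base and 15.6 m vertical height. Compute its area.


Shape: parallelogram
Base b = 19.6 m, Height h = 15.6 m
Formula: A = b * h
A = 19.6 * 15.6
A = 305.76
305.76 m^2


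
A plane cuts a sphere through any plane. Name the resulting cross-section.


Solid: sphere
Cutting plane: through any plane
Visualize the intersection of the plane with the solid's surface.
The boundary of the cut region is a circle.
circle


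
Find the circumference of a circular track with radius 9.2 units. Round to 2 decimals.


Shape: circle
Radius r = 9.2 units
Formula: C = 2 * pi * r
C = 2 * pi * 9.2
C = 18.4 * pi
C = 57.81
57.81 units


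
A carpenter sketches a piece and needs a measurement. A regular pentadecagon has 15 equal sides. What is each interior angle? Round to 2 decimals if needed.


Shape: regular pentadecagon (15 sides)
Formula: interior angle = (n - 2) * 180 / n
(n - 2) = 13
(n - 2) * 180 = 2340
angle = 2340 / 15
angle = 156
156 degrees


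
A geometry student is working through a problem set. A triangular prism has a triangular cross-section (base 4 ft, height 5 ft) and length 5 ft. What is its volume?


Shape: triangular prism
Triangle base = 4 ft, triangle height = 5 ft, prism length L = 5 ft
Formula: V = (1/2 * b * h_tri) * L
Cross-section area = 0.5 * 4 * 5 = 10
V = 10 * 5
V = 50
50 ft^3


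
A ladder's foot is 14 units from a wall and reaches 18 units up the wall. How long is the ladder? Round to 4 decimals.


Shape: right triangle
Legs a = 14 units, b = 18 units
Formula: c = sqrt(a^2 + b^2)
a^2 = 196, b^2 = 324
a^2 + b^2 = 520
c = sqrt(520)
c = 22.8035
22.8035 units


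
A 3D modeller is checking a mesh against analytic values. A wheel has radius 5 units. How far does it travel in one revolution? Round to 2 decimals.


Shape: circle
Radius r = 5 units
Formula: C = 2 * pi * r
C = 2 * pi * 5
C = 10 * pi
C = 31.42
31.42 units


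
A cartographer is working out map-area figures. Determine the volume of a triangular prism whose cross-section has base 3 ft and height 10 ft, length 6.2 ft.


Shape: triangular prism
Triangle base = 3 ft, triangle height = 10 ft, prism length L = 6.2 ft
Formula: V = (1/2 * b * h_tri) * L
Cross-section area = 0.5 * 3 * 10 = 15
V = 15 * 6.2
V = 93
93 ft^3


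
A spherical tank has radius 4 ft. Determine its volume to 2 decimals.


Shape: sphere
Radius r = 4 ft
Formula: V = (4/3) * pi * r^3
r^3 = 64
(4/3) * 64 = 85.333333
V = 85.333333 * pi
V = 268.08
268.08 ft^3


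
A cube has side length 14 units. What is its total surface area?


Shape: cube
Side s = 14 units
A cube has 6 square faces.
Formula: SA = 6 * s^2
s^2 = 196
SA = 6 * 196
SA = 1176
1176 units^2
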